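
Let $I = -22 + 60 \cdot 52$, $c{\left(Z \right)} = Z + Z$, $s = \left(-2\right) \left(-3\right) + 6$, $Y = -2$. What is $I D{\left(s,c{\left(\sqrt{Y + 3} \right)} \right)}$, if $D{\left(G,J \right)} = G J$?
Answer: $74352$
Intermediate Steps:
$s = 12$ ($s = 6 + 6 = 12$)
$c{\left(Z \right)} = 2 Z$
$I = 3098$ ($I = -22 + 3120 = 3098$)
$I D{\left(s,c{\left(\sqrt{Y + 3} \right)} \right)} = 3098 \cdot 12 \cdot 2 \sqrt{-2 + 3} = 3098 \cdot 12 \cdot 2 \sqrt{1} = 3098 \cdot 12 \cdot 2 \cdot 1 = 3098 \cdot 12 \cdot 2 = 3098 \cdot 24 = 74352$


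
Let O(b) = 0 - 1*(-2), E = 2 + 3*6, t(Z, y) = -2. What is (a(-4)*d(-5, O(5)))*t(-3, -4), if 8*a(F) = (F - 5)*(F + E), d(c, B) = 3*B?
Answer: 216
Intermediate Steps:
E = 20 (E = 2 + 18 = 20)
O(b) = 2 (O(b) = 0 + 2 = 2)
a(F) = (-5 + F)*(20 + F)/8 (a(F) = ((F - 5)*(F + 20))/8 = ((-5 + F)*(20 + F))/8 = (-5 + F)*(20 + F)/8)
(a(-4)*d(-5, O(5)))*t(-3, -4) = ((-25/2 + (⅛)*(-4)² + (15/8)*(-4))*(3*2))*(-2) = ((-25/2 + (⅛)*16 - 15/2)*6)*(-2) = ((-25/2 + 2 - 15/2)*6)*(-2) = -18*6*(-2) = -108*(-2) = 216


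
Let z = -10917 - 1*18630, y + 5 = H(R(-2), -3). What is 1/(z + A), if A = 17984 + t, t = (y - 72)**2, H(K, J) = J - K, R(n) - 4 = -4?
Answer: -1/5163 ≈ -0.00019369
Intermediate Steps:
R(n) = 0 (R(n) = 4 - 4 = 0)
y = -8 (y = -5 + (-3 - 1*0) = -5 + (-3 + 0) = -5 - 3 = -8)
t = 6400 (t = (-8 - 72)**2 = (-80)**2 = 6400)
z = -29547 (z = -10917 - 18630 = -29547)
A = 24384 (A = 17984 + 6400 = 24384)
1/(z + A) = 1/(-29547 + 24384) = 1/(-5163) = -1/5163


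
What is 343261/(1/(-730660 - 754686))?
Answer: -509861353306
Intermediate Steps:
343261/(1/(-730660 - 754686)) = 343261/(1/(-1485346)) = 343261/(-1/1485346) = 343261*(-1485346) = -509861353306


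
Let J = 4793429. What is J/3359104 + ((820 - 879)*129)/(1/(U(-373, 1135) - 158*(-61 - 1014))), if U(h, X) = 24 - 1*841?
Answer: -4321521429780523/3359104 ≈ -1.2865e+9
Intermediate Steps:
U(h, X) = -817 (U(h, X) = 24 - 841 = -817)
J/3359104 + ((820 - 879)*129)/(1/(U(-373, 1135) - 158*(-61 - 1014))) = 4793429/3359104 + ((820 - 879)*129)/(1/(-817 - 158*(-61 - 1014))) = 4793429*(1/3359104) + (-59*129)/(1/(-817 - 158*(-1075))) = 4793429/3359104 - 7611/(1/(-817 + 169850)) = 4793429/3359104 - 7611/(1/169033) = 4793429/3359104 - 7611/1/169033 = 4793429/3359104 - 7611*169033 = 4793429/3359104 - 1286510163 = -4321521429780523/3359104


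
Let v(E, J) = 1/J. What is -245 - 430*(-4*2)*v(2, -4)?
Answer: -1105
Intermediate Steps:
-245 - 430*(-4*2)*v(2, -4) = -245 - 430*(-4*2)/(-4) = -245 - (-3440)*(-1)/4 = -245 - 430*2 = -245 - 860 = -1105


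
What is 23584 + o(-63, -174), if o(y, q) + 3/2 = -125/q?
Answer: 2051740/87 ≈ 23583.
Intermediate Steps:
o(y, q) = -3/2 - 125/q
23584 + o(-63, -174) = 23584 + (-3/2 - 125/(-174)) = 23584 + (-3/2 - 125*(-1/174)) = 23584 + (-3/2 + 125/174) = 23584 - 68/87 = 2051740/87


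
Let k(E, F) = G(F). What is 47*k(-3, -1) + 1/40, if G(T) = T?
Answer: -1879/40 ≈ -46.975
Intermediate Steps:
k(E, F) = F
47*k(-3, -1) + 1/40 = 47*(-1) + 1/40 = -47 + 1/40 = -1879/40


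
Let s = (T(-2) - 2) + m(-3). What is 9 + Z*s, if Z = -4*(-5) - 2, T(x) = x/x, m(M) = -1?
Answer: -27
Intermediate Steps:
T(x) = 1
s = -2 (s = (1 - 2) - 1 = -1 - 1 = -2)
Z = 18 (Z = 20 - 2 = 18)
9 + Z*s = 9 + 18*(-2) = 9 - 36 = -27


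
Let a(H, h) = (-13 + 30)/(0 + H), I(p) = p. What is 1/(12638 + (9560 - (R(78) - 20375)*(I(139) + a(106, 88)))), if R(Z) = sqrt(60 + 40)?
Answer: 106/302757103 ≈ 3.5012e-7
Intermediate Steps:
R(Z) = 10 (R(Z) = sqrt(100) = 10)
a(H, h) = 17/H
1/(12638 + (9560 - (R(78) - 20375)*(I(139) + a(106, 88)))) = 1/(12638 + (9560 - (10 - 20375)*(139 + 17/106))) = 1/(12638 + (9560 - (-20365)*(139 + 17*(1/106)))) = 1/(12638 + (9560 - (-20365)*(139 + 17/106))) = 1/(12638 + (9560 - (-20365)*14751/106)) = 1/(12638 + (9560 - 1*(-300404115/106))) = 1/(12638 + (9560 + 300404115/106)) = 1/(12638 + 301417475/106) = 1/(302757103/106) = 106/302757103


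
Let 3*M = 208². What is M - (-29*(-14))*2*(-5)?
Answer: 55444/3 ≈ 18481.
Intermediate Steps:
M = 43264/3 (M = (⅓)*208² = (⅓)*43264 = 43264/3 ≈ 14421.)
M - (-29*(-14))*2*(-5) = 43264/3 - (-29*(-14))*2*(-5) = 43264/3 - 406*(-10) = 43264/3 - 1*(-4060) = 43264/3 + 4060 = 55444/3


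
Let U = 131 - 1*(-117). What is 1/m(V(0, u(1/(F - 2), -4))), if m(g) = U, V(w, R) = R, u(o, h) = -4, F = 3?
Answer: 1/248 ≈ 0.0040323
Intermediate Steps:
U = 248 (U = 131 + 117 = 248)
m(g) = 248
1/m(V(0, u(1/(F - 2), -4))) = 1/248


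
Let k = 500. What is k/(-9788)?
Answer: -125/2447 ≈ -0.051083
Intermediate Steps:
k/(-9788) = 500/(-9788) = 500*(-1/9788) = -125/2447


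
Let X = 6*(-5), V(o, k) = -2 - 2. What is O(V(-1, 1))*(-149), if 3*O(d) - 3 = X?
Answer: 1341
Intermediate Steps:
V(o, k) = -4
X = -30
O(d) = -9 (O(d) = 1 + (⅓)*(-30) = 1 - 10 = -9)
O(V(-1, 1))*(-149) = -9*(-149) = 1341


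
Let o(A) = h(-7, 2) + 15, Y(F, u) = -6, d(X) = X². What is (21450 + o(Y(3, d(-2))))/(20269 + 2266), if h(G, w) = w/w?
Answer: 21466/22535 ≈ 0.95256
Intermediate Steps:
h(G, w) = 1
o(A) = 16 (o(A) = 1 + 15 = 16)
(21450 + o(Y(3, d(-2))))/(20269 + 2266) = (21450 + 16)/(20269 + 2266) = 21466/22535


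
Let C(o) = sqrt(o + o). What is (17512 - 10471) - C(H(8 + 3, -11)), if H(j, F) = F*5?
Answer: 7041 - I*sqrt(110) ≈ 7041.0 - 10.488*I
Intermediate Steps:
H(j, F) = 5*F
C(o) = sqrt(2)*sqrt(o) (C(o) = sqrt(2*o) = sqrt(2)*sqrt(o))
(17512 - 10471) - C(H(8 + 3, -11)) = (17512 - 10471) - sqrt(2)*sqrt(5*(-11)) = 7041 - sqrt(2)*sqrt(-55) = 7041 - sqrt(2)*I*sqrt(55) = 7041 - I*sqrt(110)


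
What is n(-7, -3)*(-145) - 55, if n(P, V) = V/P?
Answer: -820/7 ≈ -117.14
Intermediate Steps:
n(-7, -3)*(-145) - 55 = -3/(-7)*(-145) - 55 = -3*(-⅐)*(-145) - 55 = (3/7)*(-145) - 55 = -435/7 - 55 = -820/7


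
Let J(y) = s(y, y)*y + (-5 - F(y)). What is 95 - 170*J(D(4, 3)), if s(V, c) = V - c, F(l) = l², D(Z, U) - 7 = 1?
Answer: 11825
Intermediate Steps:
D(Z, U) = 8 (D(Z, U) = 7 + 1 = 8)
J(y) = -5 - y² (J(y) = (y - y)*y + (-5 - y²) = 0*y + (-5 - y²) = 0 + (-5 - y²) = -5 - y²)
95 - 170*J(D(4, 3)) = 95 - 170*(-5 - 1*8²) = 95 - 170*(-5 - 1*64) = 95 - 170*(-5 - 64) = 95 - 170*(-69) = 95 + 11730 = 11825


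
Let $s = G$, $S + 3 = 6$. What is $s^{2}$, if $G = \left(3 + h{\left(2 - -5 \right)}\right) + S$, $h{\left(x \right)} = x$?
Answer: $169$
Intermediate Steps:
$S = 3$ ($S = -3 + 6 = 3$)
$G = 13$ ($G = \left(3 + \left(2 - -5\right)\right) + 3 = \left(3 + \left(2 + 5\right)\right) + 3 = \left(3 + 7\right) + 3 = 10 + 3 = 13$)
$s = 13$
$s^{2} = 13^{2} = 169$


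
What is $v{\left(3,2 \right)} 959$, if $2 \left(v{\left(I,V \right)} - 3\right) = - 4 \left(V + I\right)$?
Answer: $-6713$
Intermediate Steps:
$v{\left(I,V \right)} = 3 - 2 I - 2 V$ ($v{\left(I,V \right)} = 3 + \frac{\left(-4\right) \left(V + I\right)}{2} = 3 + \frac{\left(-4\right) \left(I + V\right)}{2} = 3 + \frac{- 4 I - 4 V}{2} = 3 - \left(2 I + 2 V\right) = 3 - 2 I - 2 V$)
$v{\left(3,2 \right)} 959 = \left(3 - 6 - 4\right) 959 = \left(-7\right) 959 = -6713$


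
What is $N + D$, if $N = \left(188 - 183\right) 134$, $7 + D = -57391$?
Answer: $-56728$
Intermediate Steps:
$D = -57398$ ($D = -7 - 57391 = -57398$)
$N = 670$ ($N = 5 \cdot 134 = 670$)
$N + D = 670 - 57398 = -56728$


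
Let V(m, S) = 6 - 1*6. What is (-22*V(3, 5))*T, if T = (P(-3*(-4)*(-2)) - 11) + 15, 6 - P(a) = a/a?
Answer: 0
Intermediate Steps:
P(a) = 5 (P(a) = 6 - a/a = 6 - 1*1 = 6 - 1 = 5)
V(m, S) = 0 (V(m, S) = 6 - 6 = 0)
T = 9 (T = (5 - 11) + 15 = -6 + 15 = 9)
(-22*V(3, 5))*T = -22*0*9 = 0*9 = 0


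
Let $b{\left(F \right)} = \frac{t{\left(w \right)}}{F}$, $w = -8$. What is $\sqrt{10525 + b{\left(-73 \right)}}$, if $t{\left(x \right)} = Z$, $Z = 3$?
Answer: $\frac{\sqrt{56087506}}{73} \approx 102.59$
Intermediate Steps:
$t{\left(x \right)} = 3$
$b{\left(F \right)} = \frac{3}{F}$
$\sqrt{10525 + b{\left(-73 \right)}} = \sqrt{10525 + \frac{3}{-73}} = \sqrt{10525 + 3 \left(- \frac{1}{73}\right)} = \sqrt{10525 - \frac{3}{73}} = \sqrt{\frac{768322}{73}} = \frac{\sqrt{56087506}}{73}$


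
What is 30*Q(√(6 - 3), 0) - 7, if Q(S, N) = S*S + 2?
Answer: 143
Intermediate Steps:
Q(S, N) = 2 + S² (Q(S, N) = S² + 2 = 2 + S²)
30*Q(√(6 - 3), 0) - 7 = 30*(2 + (√(6 - 3))²) - 7 = 30*(2 + (√3)²) - 7 = 30*(2 + 3) - 7 = 30*5 - 7 = 150 - 7 = 143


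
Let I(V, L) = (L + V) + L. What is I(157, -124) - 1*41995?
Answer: -42086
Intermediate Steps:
I(V, L) = V + 2*L
I(157, -124) - 1*41995 = (157 + 2*(-124)) - 1*41995 = (157 - 248) - 41995 = -91 - 41995 = -42086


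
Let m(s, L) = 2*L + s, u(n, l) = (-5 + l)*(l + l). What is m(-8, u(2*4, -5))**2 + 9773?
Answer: 46637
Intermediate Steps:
u(n, l) = 2*l*(-5 + l) (u(n, l) = (-5 + l)*(2*l) = 2*l*(-5 + l))
m(s, L) = s + 2*L
m(-8, u(2*4, -5))**2 + 9773 = (-8 + 2*(2*(-5)*(-5 - 5)))**2 + 9773 = (-8 + 2*(2*(-5)*(-10)))**2 + 9773 = (-8 + 2*100)**2 + 9773 = (-8 + 200)**2 + 9773 = 192**2 + 9773 = 36864 + 9773 = 46637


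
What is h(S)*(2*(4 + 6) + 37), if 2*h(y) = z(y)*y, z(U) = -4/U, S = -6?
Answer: -114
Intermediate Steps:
h(y) = -2 (h(y) = ((-4/y)*y)/2 = (½)*(-4) = -2)
h(S)*(2*(4 + 6) + 37) = -2*(2*(4 + 6) + 37) = -2*(2*10 + 37) = -2*(20 + 37) = -2*57 = -114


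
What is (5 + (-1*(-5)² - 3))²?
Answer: 529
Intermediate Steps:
(5 + (-1*(-5)² - 3))² = (5 + (-1*25 - 3))² = (5 + (-25 - 3))² = (5 - 28)² = (-23)² = 529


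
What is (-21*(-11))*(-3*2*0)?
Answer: 0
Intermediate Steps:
(-21*(-11))*(-3*2*0) = 231*(-6*0) = 231*0 = 0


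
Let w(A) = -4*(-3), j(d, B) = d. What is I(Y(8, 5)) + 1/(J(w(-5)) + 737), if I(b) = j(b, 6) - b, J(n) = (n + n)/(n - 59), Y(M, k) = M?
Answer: 47/34615 ≈ 0.0013578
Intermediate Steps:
w(A) = 12
J(n) = 2*n/(-59 + n) (J(n) = (2*n)/(-59 + n) = 2*n/(-59 + n))
I(b) = 0 (I(b) = b - b = 0)
I(Y(8, 5)) + 1/(J(w(-5)) + 737) = 0 + 1/(2*12/(-59 + 12) + 737) = 0 + 1/(2*12/(-47) + 737) = 0 + 1/(2*12*(-1/47) + 737) = 0 + 1/(-24/47 + 737) = 0 + 1/(34615/47) = 0 + 47/34615 = 47/34615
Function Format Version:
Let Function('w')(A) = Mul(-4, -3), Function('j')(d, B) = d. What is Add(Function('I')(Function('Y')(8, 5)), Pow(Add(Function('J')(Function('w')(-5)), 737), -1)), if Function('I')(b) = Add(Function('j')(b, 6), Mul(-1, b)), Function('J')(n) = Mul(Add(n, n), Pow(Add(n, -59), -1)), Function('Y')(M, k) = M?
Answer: Rational(47, 34615) ≈ 0.0013578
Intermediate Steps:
Function('w')(A) = 12
Function('J')(n) = Mul(2, n, Pow(Add(-59, n), -1)) (Function('J')(n) = Mul(Mul(2, n), Pow(Add(-59, n), -1)) = Mul(2, n, Pow(Add(-59, n), -1)))
Function('I')(b) = 0 (Function('I')(b) = Add(b, Mul(-1, b)) = 0)
Add(Function('I')(Function('Y')(8, 5)), Pow(Add(Function('J')(Function('w')(-5)), 737), -1)) = Add(0, Pow(Add(Mul(2, 12, Pow(Add(-59, 12), -1)), 737), -1)) = Add(0, Pow(Add(Mul(2, 12, Pow(-47, -1)), 737), -1)) = Add(0, Pow(Add(Mul(2, 12, Rational(-1, 47)), 737), -1)) = Add(0, Pow(Add(Rational(-24, 47), 737), -1)) = Add(0, Pow(Rational(34615, 47), -1)) = Add(0, Rational(47, 34615)) = Rational(47, 34615)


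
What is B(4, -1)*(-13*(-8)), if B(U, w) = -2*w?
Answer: 208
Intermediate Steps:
B(4, -1)*(-13*(-8)) = (-2*(-1))*(-13*(-8)) = 2*104 = 208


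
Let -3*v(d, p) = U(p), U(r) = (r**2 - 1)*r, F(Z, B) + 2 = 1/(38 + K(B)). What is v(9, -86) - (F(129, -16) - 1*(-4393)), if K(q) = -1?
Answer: 7681162/37 ≈ 2.0760e+5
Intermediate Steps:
F(Z, B) = -73/37 (F(Z, B) = -2 + 1/(38 - 1) = -2 + 1/37 = -73/37)
U(r) = r*(-1 + r**2) (U(r) = (-1 + r**2)*r = r*(-1 + r**2))
v(d, p) = -p**3/3 + p/3 (v(d, p) = -(p**3 - p)/3 = -p**3/3 + p/3)
v(9, -86) - (F(129, -16) - 1*(-4393)) = (1/3)*(-86)*(1 - 1*(-86)**2) - (-73/37 - 1*(-4393)) = (1/3)*(-86)*(1 - 1*7396) - (-73/37 + 4393) = (1/3)*(-86)*(1 - 7396) - 1*162468/37 = (1/3)*(-86)*(-7395) - 162468/37 = 211990 - 162468/37 = 7681162/37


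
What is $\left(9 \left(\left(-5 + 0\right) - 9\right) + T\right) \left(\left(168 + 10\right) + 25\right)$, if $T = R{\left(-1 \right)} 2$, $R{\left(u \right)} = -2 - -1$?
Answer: $-25984$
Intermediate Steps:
$R{\left(u \right)} = -1$ ($R{\left(u \right)} = -2 + 1 = -1$)
$T = -2$ ($T = \left(-1\right) 2 = -2$)
$\left(9 \left(\left(-5 + 0\right) - 9\right) + T\right) \left(\left(168 + 10\right) + 25\right) = \left(9 \left(\left(-5 + 0\right) - 9\right) - 2\right) \left(\left(168 + 10\right) + 25\right) = \left(9 \left(-5 - 9\right) - 2\right) \left(178 + 25\right) = \left(9 \left(-14\right) - 2\right) 203 = \left(-126 - 2\right) 203 = \left(-128\right) 203 = -25984$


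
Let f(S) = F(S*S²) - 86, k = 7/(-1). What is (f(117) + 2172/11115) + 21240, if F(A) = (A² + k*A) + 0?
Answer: 9503891908097284/3705 ≈ 2.5652e+12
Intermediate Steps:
k = -7 (k = 7*(-1) = -7)
F(A) = A² - 7*A (F(A) = (A² - 7*A) + 0 = A² - 7*A)
f(S) = -86 + S³*(-7 + S³) (f(S) = (S*S²)*(-7 + S*S²) - 86 = S³*(-7 + S³) - 86 = -86 + S³*(-7 + S³))
(f(117) + 2172/11115) + 21240 = ((-86 + 117³*(-7 + 117³)) + 2172/11115) + 21240 = ((-86 + 1601613*(-7 + 1601613)) + 2172*(1/11115)) + 21240 = ((-86 + 1601613*1601606) + 724/3705) + 21240 = ((-86 + 2565152990478) + 724/3705) + 21240 = (2565152990392 + 724/3705) + 21240 = 9503891829403084/3705 + 21240 = 9503891908097284/3705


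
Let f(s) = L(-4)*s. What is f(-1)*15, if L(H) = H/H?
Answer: -15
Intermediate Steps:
L(H) = 1
f(s) = s (f(s) = 1*s = s)
f(-1)*15 = -1*15 = -15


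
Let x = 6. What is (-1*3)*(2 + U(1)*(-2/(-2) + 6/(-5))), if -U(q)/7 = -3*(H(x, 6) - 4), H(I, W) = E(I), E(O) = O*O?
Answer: 1986/5 ≈ 397.20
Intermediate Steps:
E(O) = O²
H(I, W) = I²
U(q) = 672 (U(q) = -(-21)*(6² - 4) = -(-21)*(36 - 4) = -(-21)*32 = -7*(-96) = 672)
(-1*3)*(2 + U(1)*(-2/(-2) + 6/(-5))) = (-1*3)*(2 + 672*(-2/(-2) + 6/(-5))) = -3*(2 + 672*(-2*(-½) + 6*(-⅕))) = -3*(2 + 672*(1 - 6/5)) = -3*(2 + 672*(-⅕)) = -3*(2 - 672/5) = -3*(-662/5) = 1986/5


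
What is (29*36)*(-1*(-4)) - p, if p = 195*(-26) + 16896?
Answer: -7650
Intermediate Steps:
p = 11826 (p = -5070 + 16896 = 11826)
(29*36)*(-1*(-4)) - p = (29*36)*(-1*(-4)) - 1*11826 = 1044*4 - 11826 = 4176 - 11826 = -7650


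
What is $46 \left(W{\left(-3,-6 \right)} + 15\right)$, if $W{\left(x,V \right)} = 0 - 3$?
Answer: $552$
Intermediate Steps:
$W{\left(x,V \right)} = -3$
$46 \left(W{\left(-3,-6 \right)} + 15\right) = 46 \left(-3 + 15\right) = 46 \cdot 12 = 552$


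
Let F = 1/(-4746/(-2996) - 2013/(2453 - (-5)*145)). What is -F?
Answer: -170023/161640 ≈ -1.0519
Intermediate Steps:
F = 170023/161640 (F = 1/(-4746*(-1/2996) - 2013/(2453 - 1*(-725))) = 1/(339/214 - 2013/(2453 + 725)) = 1/(339/214 - 2013/3178) = 1/(161640/170023) = 170023/161640 ≈ 1.0519)
-F = -1*170023/161640 = -170023/161640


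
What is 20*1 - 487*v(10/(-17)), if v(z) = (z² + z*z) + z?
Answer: -8830/289 ≈ -30.554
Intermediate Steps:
v(z) = z + 2*z² (v(z) = (z² + z²) + z = 2*z² + z = z + 2*z²)
20*1 - 487*v(10/(-17)) = 20*1 - 487*10/(-17)*(1 + 2*(10/(-17))) = 20 - 487*10*(-1/17)*(1 + 2*(10*(-1/17))) = 20 - (-4870)*(1 + 2*(-10/17))/17 = 20 - (-4870)*(1 - 20/17)/17 = 20 - (-4870)*(-3)/(17*17) = 20 - 487*30/289 = 20 - 14610/289 = -8830/289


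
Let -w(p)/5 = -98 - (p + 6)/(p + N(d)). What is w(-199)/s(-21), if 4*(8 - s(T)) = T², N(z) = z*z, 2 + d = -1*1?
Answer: -37626/7771 ≈ -4.8419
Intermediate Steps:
d = -3 (d = -2 - 1*1 = -2 - 1 = -3)
N(z) = z²
w(p) = 490 + 5*(6 + p)/(9 + p) (w(p) = -5*(-98 - (p + 6)/(p + (-3)²)) = -5*(-98 - (6 + p)/(p + 9)) = -5*(-98 - (6 + p)/(9 + p)) = 490 + 5*(6 + p)/(9 + p))
s(T) = 8 - T²/4
w(-199)/s(-21) = (15*(296 + 33*(-199))/(9 - 199))/(8 - ¼*(-21)²) = (15*(296 - 6567)/(-190))/(8 - ¼*441) = (15*(-1/190)*(-6271))/(8 - 441/4) = 18813/(38*(-409/4)) = (18813/38)*(-4/409) = -37626/7771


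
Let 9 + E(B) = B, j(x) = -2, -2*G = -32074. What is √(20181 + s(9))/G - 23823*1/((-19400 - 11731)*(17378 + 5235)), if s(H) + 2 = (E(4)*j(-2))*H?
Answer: 2647/78218367 + √20269/16037 ≈ 0.0089114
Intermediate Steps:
G = 16037 (G = -½*(-32074) = 16037)
E(B) = -9 + B
s(H) = -2 + 10*H (s(H) = -2 + ((-9 + 4)*(-2))*H = -2 + (-5*(-2))*H = -2 + 10*H)
√(20181 + s(9))/G - 23823*1/((-19400 - 11731)*(17378 + 5235)) = √(20181 + (-2 + 10*9))/16037 - 23823*1/((-19400 - 11731)*(17378 + 5235)) = √(20181 + (-2 + 90))*(1/16037) - 23823/(22613*(-31131)) = √(20181 + 88)*(1/16037) - 23823/(-703965303) = √20269*(1/16037) - 23823*(-1/703965303) = √20269/16037 + 2647/78218367 = 2647/78218367 + √20269/16037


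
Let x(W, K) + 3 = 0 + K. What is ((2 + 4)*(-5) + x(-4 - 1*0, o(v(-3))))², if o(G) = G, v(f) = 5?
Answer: 784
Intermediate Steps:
x(W, K) = -3 + K (x(W, K) = -3 + (0 + K) = -3 + K)
((2 + 4)*(-5) + x(-4 - 1*0, o(v(-3))))² = ((2 + 4)*(-5) + (-3 + 5))² = (6*(-5) + 2)² = (-30 + 2)² = (-28)² = 784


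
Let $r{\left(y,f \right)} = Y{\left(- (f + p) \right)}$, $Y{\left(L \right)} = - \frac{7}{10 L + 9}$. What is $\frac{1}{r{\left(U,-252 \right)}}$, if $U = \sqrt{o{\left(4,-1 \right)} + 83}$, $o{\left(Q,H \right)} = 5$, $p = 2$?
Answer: $- \frac{2509}{7} \approx -358.43$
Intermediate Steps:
$U = 2 \sqrt{22}$ ($U = \sqrt{5 + 83} = \sqrt{88} = 2 \sqrt{22} \approx 9.3808$)
$Y{\left(L \right)} = - \frac{7}{9 + 10 L}$
$r{\left(y,f \right)} = - \frac{7}{-11 - 10 f}$ ($r{\left(y,f \right)} = - \frac{7}{9 + 10 \left(- (f + 2)\right)} = - \frac{7}{9 + 10 \left(- (2 + f)\right)} = - \frac{7}{9 + 10 \left(-2 - f\right)} = - \frac{7}{9 - \left(20 + 10 f\right)} = - \frac{7}{-11 - 10 f}$)
$\frac{1}{r{\left(U,-252 \right)}} = \frac{1}{7 \frac{1}{11 + 10 \left(-252\right)}} = \frac{1}{7 \frac{1}{11 - 2520}} = \frac{1}{7 \frac{1}{-2509}} = \frac{1}{7 \left(- \frac{1}{2509}\right)} = \frac{1}{- \frac{7}{2509}} = - \frac{2509}{7}$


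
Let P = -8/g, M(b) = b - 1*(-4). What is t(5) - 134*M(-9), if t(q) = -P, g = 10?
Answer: 3354/5 ≈ 670.80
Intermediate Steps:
M(b) = 4 + b (M(b) = b + 4 = 4 + b)
P = -⅘ (P = -8/10 = -8*⅒ = -⅘ ≈ -0.80000)
t(q) = ⅘ (t(q) = -1*(-⅘) = ⅘)
t(5) - 134*M(-9) = ⅘ - 134*(4 - 9) = ⅘ - 134*(-5) = ⅘ + 670 = 3354/5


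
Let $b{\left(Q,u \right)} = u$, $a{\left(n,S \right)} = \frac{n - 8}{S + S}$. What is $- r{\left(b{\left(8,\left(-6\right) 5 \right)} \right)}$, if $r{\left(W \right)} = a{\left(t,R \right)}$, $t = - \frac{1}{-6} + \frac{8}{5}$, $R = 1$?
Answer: $\frac{187}{60} \approx 3.1167$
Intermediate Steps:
$t = \frac{53}{30}$ ($t = \left(-1\right) \left(- \frac{1}{6}\right) + 8 \cdot \frac{1}{5} = \frac{1}{6} + \frac{8}{5} = \frac{53}{30} \approx 1.7667$)
$a{\left(n,S \right)} = \frac{-8 + n}{2 S}$
$r{\left(W \right)} = - \frac{187}{60}$ ($r{\left(W \right)} = \frac{-8 + \frac{53}{30}}{2 \cdot 1} = \frac{1}{2} \cdot 1 \left(- \frac{187}{30}\right) = - \frac{187}{60}$)
$- r{\left(b{\left(8,\left(-6\right) 5 \right)} \right)} = \left(-1\right) \left(- \frac{187}{60}\right) = \frac{187}{60}$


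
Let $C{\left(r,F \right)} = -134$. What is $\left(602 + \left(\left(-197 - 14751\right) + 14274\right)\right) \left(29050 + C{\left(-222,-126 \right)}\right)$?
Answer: $-2081952$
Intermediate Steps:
$\left(602 + \left(\left(-197 - 14751\right) + 14274\right)\right) \left(29050 + C{\left(-222,-126 \right)}\right) = \left(602 + \left(\left(-197 - 14751\right) + 14274\right)\right) \left(29050 - 134\right) = \left(602 + \left(-14948 + 14274\right)\right) 28916 = \left(602 - 674\right) 28916 = \left(-72\right) 28916 = -2081952$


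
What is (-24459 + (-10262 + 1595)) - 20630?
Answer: -53756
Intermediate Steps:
(-24459 + (-10262 + 1595)) - 20630 = (-24459 - 8667) - 20630 = -33126 - 20630 = -53756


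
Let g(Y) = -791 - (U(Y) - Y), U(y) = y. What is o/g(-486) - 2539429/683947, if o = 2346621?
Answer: -1606973081426/541002077 ≈ -2970.4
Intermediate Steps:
g(Y) = -791 (g(Y) = -791 - (Y - Y) = -791 - 1*0 = -791 + 0 = -791)
o/g(-486) - 2539429/683947 = 2346621/(-791) - 2539429/683947 = 2346621*(-1/791) - 2539429*1/683947 = -2346621/791 - 2539429/683947 = -1606973081426/541002077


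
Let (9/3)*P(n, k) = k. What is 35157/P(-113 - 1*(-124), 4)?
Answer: 105471/4 ≈ 26368.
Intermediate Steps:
P(n, k) = k/3
35157/P(-113 - 1*(-124), 4) = 35157/(((1/3)*4)) = 35157/(4/3) = 35157*(3/4) = 105471/4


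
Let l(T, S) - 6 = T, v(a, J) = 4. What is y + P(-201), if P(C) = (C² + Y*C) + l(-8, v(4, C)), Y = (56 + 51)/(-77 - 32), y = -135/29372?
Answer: 129971026541/3201548 ≈ 40596.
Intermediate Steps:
l(T, S) = 6 + T
y = -135/29372 (y = -135*1/29372 = -135/29372 ≈ -0.0045962)
Y = -107/109 (Y = 107/(-109) = 107*(-1/109) = -107/109 ≈ -0.98165)
P(C) = -2 + C² - 107*C/109 (P(C) = (C² - 107*C/109) + (6 - 8) = (C² - 107*C/109) - 2 = -2 + C² - 107*C/109)
y + P(-201) = -135/29372 + (-2 + (-201)² - 107/109*(-201)) = -135/29372 + (-2 + 40401 + 21507/109) = -135/29372 + 4424998/109 = 129971026541/3201548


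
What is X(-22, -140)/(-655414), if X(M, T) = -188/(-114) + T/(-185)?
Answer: -2537/691134063 ≈ -3.6708e-6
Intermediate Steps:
X(M, T) = 94/57 - T/185 (X(M, T) = -188*(-1/114) + T*(-1/185) = 94/57 - T/185)
X(-22, -140)/(-655414) = (94/57 - 1/185*(-140))/(-655414) = (94/57 + 28/37)*(-1/655414) = (5074/2109)*(-1/655414) = -2537/691134063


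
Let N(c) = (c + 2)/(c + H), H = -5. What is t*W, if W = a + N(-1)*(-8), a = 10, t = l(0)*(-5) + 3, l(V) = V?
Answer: 34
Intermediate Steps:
t = 3 (t = 0*(-5) + 3 = 0 + 3 = 3)
N(c) = (2 + c)/(-5 + c) (N(c) = (c + 2)/(c - 5) = (2 + c)/(-5 + c))
W = 34/3 (W = 10 + ((2 - 1)/(-5 - 1))*(-8) = 10 + (1/(-6))*(-8) = 10 - 1/6*1*(-8) = 10 - 1/6*(-8) = 10 + 4/3 = 34/3 ≈ 11.333)
t*W = 3*(34/3) = 34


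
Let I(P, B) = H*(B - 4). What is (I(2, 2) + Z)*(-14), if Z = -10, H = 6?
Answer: 308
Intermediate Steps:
I(P, B) = -24 + 6*B (I(P, B) = 6*(B - 4) = 6*(-4 + B) = -24 + 6*B)
(I(2, 2) + Z)*(-14) = ((-24 + 6*2) - 10)*(-14) = ((-24 + 12) - 10)*(-14) = (-12 - 10)*(-14) = -22*(-14) = 308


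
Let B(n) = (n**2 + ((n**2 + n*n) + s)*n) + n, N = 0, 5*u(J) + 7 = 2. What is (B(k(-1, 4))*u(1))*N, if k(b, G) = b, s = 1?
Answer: 0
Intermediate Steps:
u(J) = -1 (u(J) = -7/5 + (1/5)*2 = -7/5 + 2/5 = -1)
B(n) = n + n**2 + n*(1 + 2*n**2) (B(n) = (n**2 + ((n**2 + n*n) + 1)*n) + n = (n**2 + ((n**2 + n**2) + 1)*n) + n = (n**2 + (2*n**2 + 1)*n) + n = (n**2 + (1 + 2*n**2)*n) + n = (n**2 + n*(1 + 2*n**2)) + n = n + n**2 + n*(1 + 2*n**2))
(B(k(-1, 4))*u(1))*N = (-(2 - 1 + 2*(-1)**2)*(-1))*0 = (-(2 - 1 + 2*1)*(-1))*0 = (-(2 - 1 + 2)*(-1))*0 = (-1*3*(-1))*0 = -3*(-1)*0 = 3*0 = 0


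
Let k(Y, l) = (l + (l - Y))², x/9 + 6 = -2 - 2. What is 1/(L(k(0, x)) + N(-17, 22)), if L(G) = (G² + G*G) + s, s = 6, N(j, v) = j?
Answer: 1/2099519989 ≈ 4.7630e-10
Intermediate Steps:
x = -90 (x = -54 + 9*(-2 - 2) = -54 + 9*(-4) = -54 - 36 = -90)
k(Y, l) = (-Y + 2*l)²
L(G) = 6 + 2*G² (L(G) = (G² + G*G) + 6 = (G² + G²) + 6 = 2*G² + 6 = 6 + 2*G²)
1/(L(k(0, x)) + N(-17, 22)) = 1/((6 + 2*((0 - 2*(-90))²)²) - 17) = 1/((6 + 2*((0 + 180)²)²) - 17) = 1/((6 + 2*(180²)²) - 17) = 1/((6 + 2*32400²) - 17) = 1/((6 + 2*1049760000) - 17) = 1/((6 + 2099520000) - 17) = 1/(2099520006 - 17) = 1/2099519989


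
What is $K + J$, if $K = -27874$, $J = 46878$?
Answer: $19004$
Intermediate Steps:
$K + J = -27874 + 46878 = 19004$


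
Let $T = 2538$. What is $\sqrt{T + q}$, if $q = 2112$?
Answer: $5 \sqrt{186} \approx 68.191$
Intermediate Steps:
$\sqrt{T + q} = \sqrt{2538 + 2112} = \sqrt{4650} = 5 \sqrt{186}$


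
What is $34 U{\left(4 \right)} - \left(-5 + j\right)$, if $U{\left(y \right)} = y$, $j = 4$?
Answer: $137$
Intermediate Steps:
$34 U{\left(4 \right)} - \left(-5 + j\right) = 34 \cdot 4 - \left(-5 + 4\right) = 136 - -1 = 136 + 1 = 137$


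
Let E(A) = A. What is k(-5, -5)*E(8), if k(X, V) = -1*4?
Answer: -32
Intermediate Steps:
k(X, V) = -4
k(-5, -5)*E(8) = -4*8 = -32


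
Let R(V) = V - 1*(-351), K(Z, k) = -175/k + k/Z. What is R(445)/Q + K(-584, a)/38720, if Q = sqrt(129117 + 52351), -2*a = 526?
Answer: 15579/540643840 + 398*sqrt(45367)/45367 ≈ 1.8686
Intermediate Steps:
a = -263 (a = -1/2*526 = -263)
R(V) = 351 + V (R(V) = V + 351 = 351 + V)
Q = 2*sqrt(45367) (Q = sqrt(181468) = 2*sqrt(45367) ≈ 425.99)
R(445)/Q + K(-584, a)/38720 = (351 + 445)/((2*sqrt(45367))) + (-175/(-263) - 263/(-584))/38720 = 796*(sqrt(45367)/90734) + (-175*(-1/263) - 263*(-1/584))*(1/38720) = 398*sqrt(45367)/45367 + (175/263 + 263/584)*(1/38720) = 398*sqrt(45367)/45367 + (171369/153592)*(1/38720) = 398*sqrt(45367)/45367 + 15579/540643840 = 15579/540643840 + 398*sqrt(45367)/45367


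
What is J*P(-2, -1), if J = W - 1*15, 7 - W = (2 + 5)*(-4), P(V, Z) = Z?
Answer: -20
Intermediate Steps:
W = 35 (W = 7 - (2 + 5)*(-4) = 7 - 7*(-4) = 7 - 1*(-28) = 7 + 28 = 35)
J = 20 (J = 35 - 1*15 = 35 - 15 = 20)
J*P(-2, -1) = 20*(-1) = -20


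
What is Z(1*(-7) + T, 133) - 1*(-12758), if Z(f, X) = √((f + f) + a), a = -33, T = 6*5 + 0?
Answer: 12758 + √13 ≈ 12762.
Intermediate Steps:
T = 30 (T = 30 + 0 = 30)
Z(f, X) = √(-33 + 2*f) (Z(f, X) = √((f + f) - 33) = √(2*f - 33) = √(-33 + 2*f))
Z(1*(-7) + T, 133) - 1*(-12758) = √(-33 + 2*(1*(-7) + 30)) - 1*(-12758) = √(-33 + 2*(-7 + 30)) + 12758 = √(-33 + 2*23) + 12758 = √(-33 + 46) + 12758 = √13 + 12758 = 12758 + √13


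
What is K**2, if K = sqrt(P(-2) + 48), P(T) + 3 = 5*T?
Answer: 35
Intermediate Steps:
P(T) = -3 + 5*T
K = sqrt(35) (K = sqrt((-3 + 5*(-2)) + 48) = sqrt((-3 - 10) + 48) = sqrt(-13 + 48) = sqrt(35) ≈ 5.9161)
K**2 = (sqrt(35))**2 = 35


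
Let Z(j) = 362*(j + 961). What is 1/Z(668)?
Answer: 1/589698 ≈ 1.6958e-6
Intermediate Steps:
Z(j) = 347882 + 362*j (Z(j) = 362*(961 + j) = 347882 + 362*j)
1/Z(668) = 1/(347882 + 362*668) = 1/(347882 + 241816) = 1/589698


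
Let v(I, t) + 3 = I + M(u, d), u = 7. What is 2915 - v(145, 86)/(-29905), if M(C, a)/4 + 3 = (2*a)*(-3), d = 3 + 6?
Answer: 87172989/29905 ≈ 2915.0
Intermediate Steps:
d = 9
M(C, a) = -12 - 24*a (M(C, a) = -12 + 4*((2*a)*(-3)) = -12 + 4*(-6*a) = -12 - 24*a)
v(I, t) = -231 + I (v(I, t) = -3 + (I + (-12 - 24*9)) = -3 + (I + (-12 - 216)) = -3 + (I - 228) = -3 + (-228 + I) = -231 + I)
2915 - v(145, 86)/(-29905) = 2915 - (-231 + 145)/(-29905) = 2915 - (-86)*(-1)/29905 = 2915 - 1*86/29905 = 2915 - 86/29905 = 87172989/29905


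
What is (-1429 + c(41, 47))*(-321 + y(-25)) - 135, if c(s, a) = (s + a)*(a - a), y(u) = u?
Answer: 494299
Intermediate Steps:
c(s, a) = 0 (c(s, a) = (a + s)*0 = 0)
(-1429 + c(41, 47))*(-321 + y(-25)) - 135 = (-1429 + 0)*(-321 - 25) - 135 = -1429*(-346) - 135 = 494434 - 135 = 494299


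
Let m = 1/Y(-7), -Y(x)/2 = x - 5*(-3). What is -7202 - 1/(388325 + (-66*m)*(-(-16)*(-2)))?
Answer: -2795765987/388193 ≈ -7202.0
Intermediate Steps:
Y(x) = -30 - 2*x (Y(x) = -2*(x - 5*(-3)) = -2*(x + 15) = -2*(15 + x) = -30 - 2*x)
m = -1/16 (m = 1/(-30 - 2*(-7)) = 1/(-30 + 14) = 1/(-16) = -1/16 ≈ -0.062500)
-7202 - 1/(388325 + (-66*m)*(-(-16)*(-2))) = -7202 - 1/(388325 + (-66*(-1/16))*(-(-16)*(-2))) = -7202 - 1/(388325 + 33*(-4*8)/8) = -7202 - 1/(388325 + (33/8)*(-32)) = -7202 - 1/(388325 - 132) = -7202 - 1/388193 = -2795765987/388193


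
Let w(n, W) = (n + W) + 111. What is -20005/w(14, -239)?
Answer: 20005/114 ≈ 175.48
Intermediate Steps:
w(n, W) = 111 + W + n (w(n, W) = (W + n) + 111 = 111 + W + n)
-20005/w(14, -239) = -20005/(111 - 239 + 14) = -20005/(-114) = -20005*(-1/114) = 20005/114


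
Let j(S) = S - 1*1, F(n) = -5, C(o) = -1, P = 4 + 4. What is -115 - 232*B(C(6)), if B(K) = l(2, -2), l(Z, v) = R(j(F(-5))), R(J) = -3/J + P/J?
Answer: 235/3 ≈ 78.333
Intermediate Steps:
P = 8
j(S) = -1 + S (j(S) = S - 1 = -1 + S)
R(J) = 5/J (R(J) = -3/J + 8/J = 5/J)
l(Z, v) = -⅚ (l(Z, v) = 5/(-1 - 5) = 5/(-6) = 5*(-⅙) = -⅚)
B(K) = -⅚
-115 - 232*B(C(6)) = -115 - 232*(-⅚) = -115 + 580/3 = 235/3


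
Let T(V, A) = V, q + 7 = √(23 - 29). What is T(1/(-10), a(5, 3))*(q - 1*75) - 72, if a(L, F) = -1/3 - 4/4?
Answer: -319/5 - I*√6/10 ≈ -63.8 - 0.24495*I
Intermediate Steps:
a(L, F) = -4/3 (a(L, F) = -1*⅓ - 4*¼ = -⅓ - 1 = -4/3)
q = -7 + I*√6 (q = -7 + √(23 - 29) = -7 + √(-6) = -7 + I*√6 ≈ -7.0 + 2.4495*I)
T(1/(-10), a(5, 3))*(q - 1*75) - 72 = ((-7 + I*√6) - 1*75)/(-10) - 72 = -((-7 + I*√6) - 75)/10 - 72 = -(-82 + I*√6)/10 - 72 = (41/5 - I*√6/10) - 72 = -319/5 - I*√6/10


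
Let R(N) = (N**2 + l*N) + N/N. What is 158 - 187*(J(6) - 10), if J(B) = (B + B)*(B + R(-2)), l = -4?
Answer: -40608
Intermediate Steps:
R(N) = 1 + N**2 - 4*N (R(N) = (N**2 - 4*N) + N/N = (N**2 - 4*N) + 1 = 1 + N**2 - 4*N)
J(B) = 2*B*(13 + B) (J(B) = (B + B)*(B + (1 + (-2)**2 - 4*(-2))) = (2*B)*(B + (1 + 4 + 8)) = (2*B)*(B + 13) = (2*B)*(13 + B) = 2*B*(13 + B))
158 - 187*(J(6) - 10) = 158 - 187*(2*6*(13 + 6) - 10) = 158 - 187*(2*6*19 - 10) = 158 - 187*(228 - 10) = 158 - 187*218 = 158 - 40766 = -40608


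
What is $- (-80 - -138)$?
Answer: $-58$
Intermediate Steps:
$- (-80 - -138) = - (-80 + 138) = \left(-1\right) 58 = -58$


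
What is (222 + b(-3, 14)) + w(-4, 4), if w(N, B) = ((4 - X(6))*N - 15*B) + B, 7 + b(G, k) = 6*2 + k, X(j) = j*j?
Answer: 313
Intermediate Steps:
X(j) = j**2
b(G, k) = 5 + k (b(G, k) = -7 + (6*2 + k) = -7 + (12 + k) = 5 + k)
w(N, B) = -32*N - 14*B (w(N, B) = ((4 - 1*6**2)*N - 15*B) + B = ((4 - 1*36)*N - 15*B) + B = ((4 - 36)*N - 15*B) + B = (-32*N - 15*B) + B = -32*N - 14*B)
(222 + b(-3, 14)) + w(-4, 4) = (222 + (5 + 14)) + (-32*(-4) - 14*4) = (222 + 19) + (128 - 56) = 241 + 72 = 313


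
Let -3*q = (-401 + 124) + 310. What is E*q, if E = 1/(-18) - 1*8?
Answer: 1595/18 ≈ 88.611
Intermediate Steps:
q = -11 (q = -((-401 + 124) + 310)/3 = -(-277 + 310)/3 = -⅓*33 = -11)
E = -145/18 (E = -1/18 - 8 = -145/18 ≈ -8.0556)
E*q = -145/18*(-11) = 1595/18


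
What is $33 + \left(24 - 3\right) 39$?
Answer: $852$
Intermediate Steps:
$33 + \left(24 - 3\right) 39 = 33 + 21 \cdot 39 = 33 + 819 = 852$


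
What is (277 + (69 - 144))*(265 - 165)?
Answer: 20200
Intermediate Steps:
(277 + (69 - 144))*(265 - 165) = (277 - 75)*100 = 202*100 = 20200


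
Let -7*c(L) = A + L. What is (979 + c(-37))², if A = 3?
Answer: 47430769/49 ≈ 9.6798e+5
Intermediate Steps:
c(L) = -3/7 - L/7 (c(L) = -(3 + L)/7 = -3/7 - L/7)
(979 + c(-37))² = (979 + (-3/7 - ⅐*(-37)))² = (979 + (-3/7 + 37/7))² = (979 + 34/7)² = (6887/7)² = 47430769/49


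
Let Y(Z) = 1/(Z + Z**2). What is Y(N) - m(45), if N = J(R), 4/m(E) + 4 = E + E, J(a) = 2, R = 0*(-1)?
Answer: 31/258 ≈ 0.12016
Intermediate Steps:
R = 0
m(E) = 4/(-4 + 2*E) (m(E) = 4/(-4 + (E + E)) = 4/(-4 + 2*E))
N = 2
Y(N) - m(45) = 1/(2*(1 + 2)) - 2/(-2 + 45) = (1/2)/3 - 2/43 = (1/2)*(1/3) - 2/43 = 1/6 - 1*2/43 = 1/6 - 2/43 = 31/258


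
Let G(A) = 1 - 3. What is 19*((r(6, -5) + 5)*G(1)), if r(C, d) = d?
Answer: 0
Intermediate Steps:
G(A) = -2
19*((r(6, -5) + 5)*G(1)) = 19*((-5 + 5)*(-2)) = 19*(0*(-2)) = 19*0 = 0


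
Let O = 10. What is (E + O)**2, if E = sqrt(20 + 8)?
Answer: 128 + 40*sqrt(7) ≈ 233.83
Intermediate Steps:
E = 2*sqrt(7) (E = sqrt(28) = 2*sqrt(7) ≈ 5.2915)
(E + O)**2 = (2*sqrt(7) + 10)**2 = (10 + 2*sqrt(7))**2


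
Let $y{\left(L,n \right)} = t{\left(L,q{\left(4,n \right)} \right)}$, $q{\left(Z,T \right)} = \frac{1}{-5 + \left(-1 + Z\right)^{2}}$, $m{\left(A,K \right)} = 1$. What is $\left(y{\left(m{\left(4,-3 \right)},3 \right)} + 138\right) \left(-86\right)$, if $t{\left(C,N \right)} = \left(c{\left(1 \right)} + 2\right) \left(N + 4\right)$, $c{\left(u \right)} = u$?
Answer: $- \frac{25929}{2} \approx -12965.0$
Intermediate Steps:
$t{\left(C,N \right)} = 12 + 3 N$ ($t{\left(C,N \right)} = \left(1 + 2\right) \left(N + 4\right) = 3 \left(4 + N\right) = 12 + 3 N$)
$y{\left(L,n \right)} = \frac{51}{4}$ ($y{\left(L,n \right)} = 12 + \frac{3}{-5 + \left(-1 + 4\right)^{2}} = 12 + \frac{3}{-5 + 3^{2}} = 12 + \frac{3}{-5 + 9} = 12 + \frac{3}{4} = \frac{51}{4}$)
$\left(y{\left(m{\left(4,-3 \right)},3 \right)} + 138\right) \left(-86\right) = \left(\frac{51}{4} + 138\right) \left(-86\right) = \frac{603}{4} \left(-86\right) = - \frac{25929}{2}$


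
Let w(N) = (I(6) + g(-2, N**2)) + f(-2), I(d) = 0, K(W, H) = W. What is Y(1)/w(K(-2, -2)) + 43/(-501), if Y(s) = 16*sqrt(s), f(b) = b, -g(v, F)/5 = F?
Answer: -4481/5511 ≈ -0.81310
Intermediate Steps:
g(v, F) = -5*F
w(N) = -2 - 5*N**2 (w(N) = (0 - 5*N**2) - 2 = -5*N**2 - 2 = -2 - 5*N**2)
Y(1)/w(K(-2, -2)) + 43/(-501) = (16*sqrt(1))/(-2 - 5*(-2)**2) + 43/(-501) = (16*1)/(-2 - 5*4) + 43*(-1/501) = 16/(-2 - 20) - 43/501 = 16/(-22) - 43/501 = 16*(-1/22) - 43/501 = -8/11 - 43/501 = -4481/5511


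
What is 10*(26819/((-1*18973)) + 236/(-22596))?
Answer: -1526199380/107178477 ≈ -14.240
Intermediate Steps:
10*(26819/((-1*18973)) + 236/(-22596)) = 10*(26819/(-18973) + 236*(-1/22596)) = 10*(26819*(-1/18973) - 59/5649) = 10*(-26819/18973 - 59/5649) = 10*(-152619938/107178477) = -1526199380/107178477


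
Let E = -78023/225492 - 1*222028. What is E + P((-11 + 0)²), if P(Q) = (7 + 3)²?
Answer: -50043066599/225492 ≈ -2.2193e+5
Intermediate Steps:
P(Q) = 100 (P(Q) = 10² = 100)
E = -50065615799/225492 (E = -78023*1/225492 - 222028 = -78023/225492 - 222028 = -50065615799/225492 ≈ -2.2203e+5)
E + P((-11 + 0)²) = -50065615799/225492 + 100 = -50043066599/225492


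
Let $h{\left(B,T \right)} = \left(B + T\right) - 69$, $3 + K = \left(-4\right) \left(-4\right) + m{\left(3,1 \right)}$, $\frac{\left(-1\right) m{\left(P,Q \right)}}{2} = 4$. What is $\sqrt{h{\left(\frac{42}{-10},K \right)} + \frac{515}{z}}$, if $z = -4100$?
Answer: $\frac{i \sqrt{11485535}}{410} \approx 8.2659 i$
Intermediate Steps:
$m{\left(P,Q \right)} = -8$ ($m{\left(P,Q \right)} = \left(-2\right) 4 = -8$)
$K = 5$ ($K = -3 - -8 = -3 + \left(16 - 8\right) = -3 + 8 = 5$)
$h{\left(B,T \right)} = -69 + B + T$
$\sqrt{h{\left(\frac{42}{-10},K \right)} + \frac{515}{z}} = \sqrt{\left(-69 + \frac{42}{-10} + 5\right) + \frac{515}{-4100}} = \sqrt{\left(-69 + 42 \left(- \frac{1}{10}\right) + 5\right) + 515 \left(- \frac{1}{4100}\right)} = \sqrt{\left(-69 - \frac{21}{5} + 5\right) - \frac{103}{820}} = \sqrt{- \frac{341}{5} - \frac{103}{820}} = \sqrt{- \frac{56027}{820}} = \frac{i \sqrt{11485535}}{410}$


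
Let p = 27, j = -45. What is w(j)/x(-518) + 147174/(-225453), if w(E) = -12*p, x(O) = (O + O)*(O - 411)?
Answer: -11809981669/18082157261 ≈ -0.65313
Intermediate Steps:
x(O) = 2*O*(-411 + O) (x(O) = (2*O)*(-411 + O) = 2*O*(-411 + O))
w(E) = -324 (w(E) = -12*27 = -324)
w(j)/x(-518) + 147174/(-225453) = -324*(-1/(1036*(-411 - 518))) + 147174/(-225453) = -324/(2*(-518)*(-929)) + 147174*(-1/225453) = -324/962444 - 49058/75151 = -324*1/962444 - 49058/75151 = -81/240611 - 49058/75151 = -11809981669/18082157261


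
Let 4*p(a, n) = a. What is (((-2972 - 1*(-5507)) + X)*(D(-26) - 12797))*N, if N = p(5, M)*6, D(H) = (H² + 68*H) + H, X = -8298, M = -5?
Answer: 1202882175/2 ≈ 6.0144e+8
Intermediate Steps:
p(a, n) = a/4
D(H) = H² + 69*H
N = 15/2 (N = ((¼)*5)*6 = (5/4)*6 = 15/2 ≈ 7.5000)
(((-2972 - 1*(-5507)) + X)*(D(-26) - 12797))*N = (((-2972 - 1*(-5507)) - 8298)*(-26*(69 - 26) - 12797))*(15/2) = (((-2972 + 5507) - 8298)*(-26*43 - 12797))*(15/2) = ((2535 - 8298)*(-1118 - 12797))*(15/2) = -5763*(-13915)*(15/2) = 80192145*(15/2) = 1202882175/2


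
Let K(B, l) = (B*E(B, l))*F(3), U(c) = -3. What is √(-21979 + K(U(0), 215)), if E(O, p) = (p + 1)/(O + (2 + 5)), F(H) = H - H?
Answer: I*√21979 ≈ 148.25*I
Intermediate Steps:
F(H) = 0
E(O, p) = (1 + p)/(7 + O) (E(O, p) = (1 + p)/(O + 7) = (1 + p)/(7 + O))
K(B, l) = 0 (K(B, l) = (B*((1 + l)/(7 + B)))*0 = (B*(1 + l)/(7 + B))*0 = 0)
√(-21979 + K(U(0), 215)) = √(-21979 + 0) = √(-21979) = I*√21979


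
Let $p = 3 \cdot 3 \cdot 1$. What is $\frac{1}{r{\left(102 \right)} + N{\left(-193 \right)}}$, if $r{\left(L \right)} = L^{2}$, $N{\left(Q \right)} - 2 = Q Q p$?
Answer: $\frac{1}{345647} \approx 2.8931 \cdot 10^{-6}$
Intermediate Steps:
$p = 9$ ($p = 9 \cdot 1 = 9$)
$N{\left(Q \right)} = 2 + 9 Q^{2}$ ($N{\left(Q \right)} = 2 + Q Q 9 = 2 + Q^{2} \cdot 9 = 2 + 9 Q^{2}$)
$\frac{1}{r{\left(102 \right)} + N{\left(-193 \right)}} = \frac{1}{102^{2} + \left(2 + 9 \left(-193\right)^{2}\right)} = \frac{1}{10404 + \left(2 + 9 \cdot 37249\right)} = \frac{1}{10404 + \left(2 + 335241\right)} = \frac{1}{10404 + 335243} = \frac{1}{345647}$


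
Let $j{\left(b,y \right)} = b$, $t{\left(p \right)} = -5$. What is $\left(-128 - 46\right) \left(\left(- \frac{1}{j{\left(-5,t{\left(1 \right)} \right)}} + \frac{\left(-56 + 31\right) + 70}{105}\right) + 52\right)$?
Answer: $- \frac{320508}{35} \approx -9157.4$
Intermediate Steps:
$\left(-128 - 46\right) \left(\left(- \frac{1}{j{\left(-5,t{\left(1 \right)} \right)}} + \frac{\left(-56 + 31\right) + 70}{105}\right) + 52\right) = \left(-128 - 46\right) \left(\left(- \frac{1}{-5} + \frac{\left(-56 + 31\right) + 70}{105}\right) + 52\right) = - 174 \left(\left(\left(-1\right) \left(- \frac{1}{5}\right) + \left(-25 + 70\right) \frac{1}{105}\right) + 52\right) = - 174 \left(\left(\frac{1}{5} + 45 \cdot \frac{1}{105}\right) + 52\right) = - 174 \left(\left(\frac{1}{5} + \frac{3}{7}\right) + 52\right) = - 174 \left(\frac{22}{35} + 52\right) = \left(-174\right) \frac{1842}{35} = - \frac{320508}{35}$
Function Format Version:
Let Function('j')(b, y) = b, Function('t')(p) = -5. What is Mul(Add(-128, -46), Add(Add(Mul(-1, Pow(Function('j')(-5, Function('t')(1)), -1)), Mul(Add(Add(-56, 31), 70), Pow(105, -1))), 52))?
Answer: Rational(-320508, 35) ≈ -9157.4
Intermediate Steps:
Mul(Add(-128, -46), Add(Add(Mul(-1, Pow(Function('j')(-5, Function('t')(1)), -1)), Mul(Add(Add(-56, 31), 70), Pow(105, -1))), 52)) = Mul(Add(-128, -46), Add(Add(Mul(-1, Pow(-5, -1)), Mul(Add(Add(-56, 31), 70), Pow(105, -1))), 52)) = Mul(-174, Add(Add(Mul(-1, Rational(-1, 5)), Mul(Add(-25, 70), Rational(1, 105))), 52)) = Mul(-174, Add(Add(Rational(1, 5), Mul(45, Rational(1, 105))), 52)) = Mul(-174, Add(Add(Rational(1, 5), Rational(3, 7)), 52)) = Mul(-174, Add(Rational(22, 35), 52)) = Mul(-174, Rational(1842, 35)) = Rational(-320508, 35)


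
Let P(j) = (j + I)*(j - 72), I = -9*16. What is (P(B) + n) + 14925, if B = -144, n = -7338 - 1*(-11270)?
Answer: 81065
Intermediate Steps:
I = -144
n = 3932 (n = -7338 + 11270 = 3932)
P(j) = (-144 + j)*(-72 + j) (P(j) = (j - 144)*(j - 72) = (-144 + j)*(-72 + j))
(P(B) + n) + 14925 = ((10368 + (-144)² - 216*(-144)) + 3932) + 14925 = ((10368 + 20736 + 31104) + 3932) + 14925 = (62208 + 3932) + 14925 = 66140 + 14925 = 81065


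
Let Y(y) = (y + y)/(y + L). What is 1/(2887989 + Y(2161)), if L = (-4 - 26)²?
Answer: 3061/8840138651 ≈ 3.4626e-7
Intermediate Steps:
L = 900 (L = (-30)² = 900)
Y(y) = 2*y/(900 + y) (Y(y) = (y + y)/(y + 900) = (2*y)/(900 + y) = 2*y/(900 + y))
1/(2887989 + Y(2161)) = 1/(2887989 + 2*2161/(900 + 2161)) = 1/(2887989 + 2*2161/3061) = 1/(2887989 + 2*2161*(1/3061)) = 1/(2887989 + 4322/3061) = 1/(8840138651/3061) = 3061/8840138651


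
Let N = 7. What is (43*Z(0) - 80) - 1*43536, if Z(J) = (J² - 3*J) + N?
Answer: -43315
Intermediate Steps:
Z(J) = 7 + J² - 3*J (Z(J) = (J² - 3*J) + 7 = 7 + J² - 3*J)
(43*Z(0) - 80) - 1*43536 = (43*(7 + 0² - 3*0) - 80) - 1*43536 = (43*(7 + 0 + 0) - 80) - 43536 = (43*7 - 80) - 43536 = (301 - 80) - 43536 = 221 - 43536 = -43315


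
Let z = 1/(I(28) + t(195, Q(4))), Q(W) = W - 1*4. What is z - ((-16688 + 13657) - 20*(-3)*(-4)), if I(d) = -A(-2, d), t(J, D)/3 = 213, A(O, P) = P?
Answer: 1998582/611 ≈ 3271.0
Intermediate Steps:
Q(W) = -4 + W (Q(W) = W - 4 = -4 + W)
t(J, D) = 639 (t(J, D) = 3*213 = 639)
I(d) = -d
z = 1/611 (z = 1/(-1*28 + 639) = 1/(-28 + 639) = 1/611 ≈ 0.0016367)
z - ((-16688 + 13657) - 20*(-3)*(-4)) = 1/611 - ((-16688 + 13657) - 20*(-3)*(-4)) = 1/611 - (-3031 + 60*(-4)) = 1/611 - (-3031 - 240) = 1/611 - 1*(-3271) = 1/611 + 3271 = 1998582/611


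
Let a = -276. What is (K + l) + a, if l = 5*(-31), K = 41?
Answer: -390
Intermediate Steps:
l = -155
(K + l) + a = (41 - 155) - 276 = -114 - 276 = -390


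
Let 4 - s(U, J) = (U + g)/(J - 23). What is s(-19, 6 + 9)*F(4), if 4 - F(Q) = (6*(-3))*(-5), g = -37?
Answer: 258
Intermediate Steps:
F(Q) = -86 (F(Q) = 4 - 6*(-3)*(-5) = 4 - (-18)*(-5) = 4 - 1*90 = 4 - 90 = -86)
s(U, J) = 4 - (-37 + U)/(-23 + J) (s(U, J) = 4 - (U - 37)/(J - 23) = 4 - (-37 + U)/(-23 + J))
s(-19, 6 + 9)*F(4) = ((-55 - 1*(-19) + 4*(6 + 9))/(-23 + (6 + 9)))*(-86) = ((-55 + 19 + 4*15)/(-23 + 15))*(-86) = ((-55 + 19 + 60)/(-8))*(-86) = -1/8*24*(-86) = -3*(-86) = 258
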